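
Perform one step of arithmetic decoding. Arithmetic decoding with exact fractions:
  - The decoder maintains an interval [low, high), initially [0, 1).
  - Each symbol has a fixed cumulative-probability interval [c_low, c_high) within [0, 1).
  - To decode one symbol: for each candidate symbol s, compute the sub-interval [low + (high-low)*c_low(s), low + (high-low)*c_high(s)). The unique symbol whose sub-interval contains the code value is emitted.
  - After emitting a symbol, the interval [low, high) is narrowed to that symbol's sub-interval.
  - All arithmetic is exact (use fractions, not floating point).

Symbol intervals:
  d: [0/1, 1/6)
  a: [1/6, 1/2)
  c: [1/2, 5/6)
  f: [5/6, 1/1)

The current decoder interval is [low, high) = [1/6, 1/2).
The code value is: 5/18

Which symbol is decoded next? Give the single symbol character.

Interval width = high − low = 1/2 − 1/6 = 1/3
Scaled code = (code − low) / width = (5/18 − 1/6) / 1/3 = 1/3
  d: [0/1, 1/6) 
  a: [1/6, 1/2) ← scaled code falls here ✓
  c: [1/2, 5/6) 
  f: [5/6, 1/1) 

Answer: a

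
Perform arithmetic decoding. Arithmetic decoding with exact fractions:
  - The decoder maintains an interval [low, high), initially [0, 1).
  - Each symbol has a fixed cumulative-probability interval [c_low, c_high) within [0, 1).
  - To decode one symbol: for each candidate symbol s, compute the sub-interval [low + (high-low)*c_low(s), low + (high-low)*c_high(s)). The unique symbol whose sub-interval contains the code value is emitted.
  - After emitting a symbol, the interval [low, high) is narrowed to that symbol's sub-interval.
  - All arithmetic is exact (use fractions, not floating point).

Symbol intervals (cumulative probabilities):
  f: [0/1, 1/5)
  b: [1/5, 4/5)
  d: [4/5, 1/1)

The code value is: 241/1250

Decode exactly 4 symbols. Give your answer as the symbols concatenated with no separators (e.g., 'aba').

Step 1: interval [0/1, 1/1), width = 1/1 - 0/1 = 1/1
  'f': [0/1 + 1/1*0/1, 0/1 + 1/1*1/5) = [0/1, 1/5) <- contains code 241/1250
  'b': [0/1 + 1/1*1/5, 0/1 + 1/1*4/5) = [1/5, 4/5)
  'd': [0/1 + 1/1*4/5, 0/1 + 1/1*1/1) = [4/5, 1/1)
  emit 'f', narrow to [0/1, 1/5)
Step 2: interval [0/1, 1/5), width = 1/5 - 0/1 = 1/5
  'f': [0/1 + 1/5*0/1, 0/1 + 1/5*1/5) = [0/1, 1/25)
  'b': [0/1 + 1/5*1/5, 0/1 + 1/5*4/5) = [1/25, 4/25)
  'd': [0/1 + 1/5*4/5, 0/1 + 1/5*1/1) = [4/25, 1/5) <- contains code 241/1250
  emit 'd', narrow to [4/25, 1/5)
Step 3: interval [4/25, 1/5), width = 1/5 - 4/25 = 1/25
  'f': [4/25 + 1/25*0/1, 4/25 + 1/25*1/5) = [4/25, 21/125)
  'b': [4/25 + 1/25*1/5, 4/25 + 1/25*4/5) = [21/125, 24/125)
  'd': [4/25 + 1/25*4/5, 4/25 + 1/25*1/1) = [24/125, 1/5) <- contains code 241/1250
  emit 'd', narrow to [24/125, 1/5)
Step 4: interval [24/125, 1/5), width = 1/5 - 24/125 = 1/125
  'f': [24/125 + 1/125*0/1, 24/125 + 1/125*1/5) = [24/125, 121/625) <- contains code 241/1250
  'b': [24/125 + 1/125*1/5, 24/125 + 1/125*4/5) = [121/625, 124/625)
  'd': [24/125 + 1/125*4/5, 24/125 + 1/125*1/1) = [124/625, 1/5)
  emit 'f', narrow to [24/125, 121/625)

Answer: fddf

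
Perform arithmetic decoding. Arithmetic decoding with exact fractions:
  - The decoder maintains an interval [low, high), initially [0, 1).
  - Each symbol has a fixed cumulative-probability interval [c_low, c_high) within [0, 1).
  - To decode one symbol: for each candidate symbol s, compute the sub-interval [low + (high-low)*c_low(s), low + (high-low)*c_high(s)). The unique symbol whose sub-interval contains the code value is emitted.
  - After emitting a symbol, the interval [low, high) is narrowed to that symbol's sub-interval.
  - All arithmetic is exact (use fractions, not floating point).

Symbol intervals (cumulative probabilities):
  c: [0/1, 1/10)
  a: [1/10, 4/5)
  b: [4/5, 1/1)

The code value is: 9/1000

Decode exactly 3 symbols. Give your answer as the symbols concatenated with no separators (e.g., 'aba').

Step 1: interval [0/1, 1/1), width = 1/1 - 0/1 = 1/1
  'c': [0/1 + 1/1*0/1, 0/1 + 1/1*1/10) = [0/1, 1/10) <- contains code 9/1000
  'a': [0/1 + 1/1*1/10, 0/1 + 1/1*4/5) = [1/10, 4/5)
  'b': [0/1 + 1/1*4/5, 0/1 + 1/1*1/1) = [4/5, 1/1)
  emit 'c', narrow to [0/1, 1/10)
Step 2: interval [0/1, 1/10), width = 1/10 - 0/1 = 1/10
  'c': [0/1 + 1/10*0/1, 0/1 + 1/10*1/10) = [0/1, 1/100) <- contains code 9/1000
  'a': [0/1 + 1/10*1/10, 0/1 + 1/10*4/5) = [1/100, 2/25)
  'b': [0/1 + 1/10*4/5, 0/1 + 1/10*1/1) = [2/25, 1/10)
  emit 'c', narrow to [0/1, 1/100)
Step 3: interval [0/1, 1/100), width = 1/100 - 0/1 = 1/100
  'c': [0/1 + 1/100*0/1, 0/1 + 1/100*1/10) = [0/1, 1/1000)
  'a': [0/1 + 1/100*1/10, 0/1 + 1/100*4/5) = [1/1000, 1/125)
  'b': [0/1 + 1/100*4/5, 0/1 + 1/100*1/1) = [1/125, 1/100) <- contains code 9/1000
  emit 'b', narrow to [1/125, 1/100)

Answer: ccb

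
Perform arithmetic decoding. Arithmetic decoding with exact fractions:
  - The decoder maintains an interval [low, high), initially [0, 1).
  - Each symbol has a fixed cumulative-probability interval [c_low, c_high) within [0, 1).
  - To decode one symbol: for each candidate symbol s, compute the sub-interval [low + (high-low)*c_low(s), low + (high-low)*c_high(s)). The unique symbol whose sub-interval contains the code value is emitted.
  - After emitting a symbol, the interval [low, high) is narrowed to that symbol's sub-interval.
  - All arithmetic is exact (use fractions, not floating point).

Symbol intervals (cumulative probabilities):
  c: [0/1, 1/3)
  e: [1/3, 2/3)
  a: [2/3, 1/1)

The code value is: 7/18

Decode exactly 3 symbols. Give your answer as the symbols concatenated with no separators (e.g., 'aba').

Answer: ece

Derivation:
Step 1: interval [0/1, 1/1), width = 1/1 - 0/1 = 1/1
  'c': [0/1 + 1/1*0/1, 0/1 + 1/1*1/3) = [0/1, 1/3)
  'e': [0/1 + 1/1*1/3, 0/1 + 1/1*2/3) = [1/3, 2/3) <- contains code 7/18
  'a': [0/1 + 1/1*2/3, 0/1 + 1/1*1/1) = [2/3, 1/1)
  emit 'e', narrow to [1/3, 2/3)
Step 2: interval [1/3, 2/3), width = 2/3 - 1/3 = 1/3
  'c': [1/3 + 1/3*0/1, 1/3 + 1/3*1/3) = [1/3, 4/9) <- contains code 7/18
  'e': [1/3 + 1/3*1/3, 1/3 + 1/3*2/3) = [4/9, 5/9)
  'a': [1/3 + 1/3*2/3, 1/3 + 1/3*1/1) = [5/9, 2/3)
  emit 'c', narrow to [1/3, 4/9)
Step 3: interval [1/3, 4/9), width = 4/9 - 1/3 = 1/9
  'c': [1/3 + 1/9*0/1, 1/3 + 1/9*1/3) = [1/3, 10/27)
  'e': [1/3 + 1/9*1/3, 1/3 + 1/9*2/3) = [10/27, 11/27) <- contains code 7/18
  'a': [1/3 + 1/9*2/3, 1/3 + 1/9*1/1) = [11/27, 4/9)
  emit 'e', narrow to [10/27, 11/27)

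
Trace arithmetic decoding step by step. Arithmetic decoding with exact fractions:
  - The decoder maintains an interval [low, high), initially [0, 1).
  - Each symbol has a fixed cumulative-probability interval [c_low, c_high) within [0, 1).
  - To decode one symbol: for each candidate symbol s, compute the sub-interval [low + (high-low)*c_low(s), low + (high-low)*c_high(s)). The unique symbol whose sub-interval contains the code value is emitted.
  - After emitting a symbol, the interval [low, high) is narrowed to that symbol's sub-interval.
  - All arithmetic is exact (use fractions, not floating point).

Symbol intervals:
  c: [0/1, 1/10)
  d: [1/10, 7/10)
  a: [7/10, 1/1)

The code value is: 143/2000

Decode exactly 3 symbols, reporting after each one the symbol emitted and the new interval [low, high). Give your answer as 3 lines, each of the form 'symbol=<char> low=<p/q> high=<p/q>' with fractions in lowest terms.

Answer: symbol=c low=0/1 high=1/10
symbol=a low=7/100 high=1/10
symbol=c low=7/100 high=73/1000

Derivation:
Step 1: interval [0/1, 1/1), width = 1/1 - 0/1 = 1/1
  'c': [0/1 + 1/1*0/1, 0/1 + 1/1*1/10) = [0/1, 1/10) <- contains code 143/2000
  'd': [0/1 + 1/1*1/10, 0/1 + 1/1*7/10) = [1/10, 7/10)
  'a': [0/1 + 1/1*7/10, 0/1 + 1/1*1/1) = [7/10, 1/1)
  emit 'c', narrow to [0/1, 1/10)
Step 2: interval [0/1, 1/10), width = 1/10 - 0/1 = 1/10
  'c': [0/1 + 1/10*0/1, 0/1 + 1/10*1/10) = [0/1, 1/100)
  'd': [0/1 + 1/10*1/10, 0/1 + 1/10*7/10) = [1/100, 7/100)
  'a': [0/1 + 1/10*7/10, 0/1 + 1/10*1/1) = [7/100, 1/10) <- contains code 143/2000
  emit 'a', narrow to [7/100, 1/10)
Step 3: interval [7/100, 1/10), width = 1/10 - 7/100 = 3/100
  'c': [7/100 + 3/100*0/1, 7/100 + 3/100*1/10) = [7/100, 73/1000) <- contains code 143/2000
  'd': [7/100 + 3/100*1/10, 7/100 + 3/100*7/10) = [73/1000, 91/1000)
  'a': [7/100 + 3/100*7/10, 7/100 + 3/100*1/1) = [91/1000, 1/10)
  emit 'c', narrow to [7/100, 73/1000)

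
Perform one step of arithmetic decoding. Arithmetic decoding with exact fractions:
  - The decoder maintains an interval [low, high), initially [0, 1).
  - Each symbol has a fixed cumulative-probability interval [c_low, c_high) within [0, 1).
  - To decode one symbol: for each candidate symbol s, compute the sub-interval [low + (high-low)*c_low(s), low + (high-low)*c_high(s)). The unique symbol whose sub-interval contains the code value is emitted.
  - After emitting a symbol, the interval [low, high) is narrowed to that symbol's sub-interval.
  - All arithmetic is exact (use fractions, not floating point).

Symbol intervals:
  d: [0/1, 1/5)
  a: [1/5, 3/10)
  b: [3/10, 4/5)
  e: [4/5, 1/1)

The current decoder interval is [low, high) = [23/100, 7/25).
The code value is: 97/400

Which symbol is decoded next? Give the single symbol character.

Answer: a

Derivation:
Interval width = high − low = 7/25 − 23/100 = 1/20
Scaled code = (code − low) / width = (97/400 − 23/100) / 1/20 = 1/4
  d: [0/1, 1/5) 
  a: [1/5, 3/10) ← scaled code falls here ✓
  b: [3/10, 4/5) 
  e: [4/5, 1/1) 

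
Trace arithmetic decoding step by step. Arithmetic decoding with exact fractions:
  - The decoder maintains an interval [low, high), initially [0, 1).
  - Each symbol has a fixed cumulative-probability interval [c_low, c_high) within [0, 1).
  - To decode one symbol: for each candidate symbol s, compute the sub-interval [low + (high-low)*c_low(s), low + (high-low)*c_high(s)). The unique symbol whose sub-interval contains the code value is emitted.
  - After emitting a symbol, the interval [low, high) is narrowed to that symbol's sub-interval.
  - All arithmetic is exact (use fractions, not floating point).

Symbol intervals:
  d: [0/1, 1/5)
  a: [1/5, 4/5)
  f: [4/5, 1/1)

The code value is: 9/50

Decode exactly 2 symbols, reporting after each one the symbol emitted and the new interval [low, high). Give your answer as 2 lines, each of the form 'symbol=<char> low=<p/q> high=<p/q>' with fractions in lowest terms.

Step 1: interval [0/1, 1/1), width = 1/1 - 0/1 = 1/1
  'd': [0/1 + 1/1*0/1, 0/1 + 1/1*1/5) = [0/1, 1/5) <- contains code 9/50
  'a': [0/1 + 1/1*1/5, 0/1 + 1/1*4/5) = [1/5, 4/5)
  'f': [0/1 + 1/1*4/5, 0/1 + 1/1*1/1) = [4/5, 1/1)
  emit 'd', narrow to [0/1, 1/5)
Step 2: interval [0/1, 1/5), width = 1/5 - 0/1 = 1/5
  'd': [0/1 + 1/5*0/1, 0/1 + 1/5*1/5) = [0/1, 1/25)
  'a': [0/1 + 1/5*1/5, 0/1 + 1/5*4/5) = [1/25, 4/25)
  'f': [0/1 + 1/5*4/5, 0/1 + 1/5*1/1) = [4/25, 1/5) <- contains code 9/50
  emit 'f', narrow to [4/25, 1/5)

Answer: symbol=d low=0/1 high=1/5
symbol=f low=4/25 high=1/5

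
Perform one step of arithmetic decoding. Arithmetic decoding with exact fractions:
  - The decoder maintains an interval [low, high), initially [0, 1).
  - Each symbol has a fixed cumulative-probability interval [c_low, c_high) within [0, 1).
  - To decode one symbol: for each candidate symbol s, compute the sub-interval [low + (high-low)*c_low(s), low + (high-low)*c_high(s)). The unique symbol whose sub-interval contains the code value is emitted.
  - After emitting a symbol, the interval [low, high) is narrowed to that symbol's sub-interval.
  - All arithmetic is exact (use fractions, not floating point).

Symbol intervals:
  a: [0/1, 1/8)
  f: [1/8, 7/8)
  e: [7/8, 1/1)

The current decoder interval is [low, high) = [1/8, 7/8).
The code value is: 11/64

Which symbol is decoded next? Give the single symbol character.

Interval width = high − low = 7/8 − 1/8 = 3/4
Scaled code = (code − low) / width = (11/64 − 1/8) / 3/4 = 1/16
  a: [0/1, 1/8) ← scaled code falls here ✓
  f: [1/8, 7/8) 
  e: [7/8, 1/1) 

Answer: a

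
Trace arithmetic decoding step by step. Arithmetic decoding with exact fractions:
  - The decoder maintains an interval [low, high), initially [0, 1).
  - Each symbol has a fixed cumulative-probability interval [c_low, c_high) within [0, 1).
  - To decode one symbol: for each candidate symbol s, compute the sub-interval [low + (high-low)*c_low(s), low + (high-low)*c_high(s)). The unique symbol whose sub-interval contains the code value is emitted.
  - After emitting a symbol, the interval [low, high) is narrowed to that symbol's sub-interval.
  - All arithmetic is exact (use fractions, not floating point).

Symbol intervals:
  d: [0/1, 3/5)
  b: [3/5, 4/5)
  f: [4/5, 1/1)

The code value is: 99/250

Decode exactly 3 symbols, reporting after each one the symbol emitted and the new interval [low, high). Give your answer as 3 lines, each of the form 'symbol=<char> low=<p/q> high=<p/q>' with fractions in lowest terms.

Step 1: interval [0/1, 1/1), width = 1/1 - 0/1 = 1/1
  'd': [0/1 + 1/1*0/1, 0/1 + 1/1*3/5) = [0/1, 3/5) <- contains code 99/250
  'b': [0/1 + 1/1*3/5, 0/1 + 1/1*4/5) = [3/5, 4/5)
  'f': [0/1 + 1/1*4/5, 0/1 + 1/1*1/1) = [4/5, 1/1)
  emit 'd', narrow to [0/1, 3/5)
Step 2: interval [0/1, 3/5), width = 3/5 - 0/1 = 3/5
  'd': [0/1 + 3/5*0/1, 0/1 + 3/5*3/5) = [0/1, 9/25)
  'b': [0/1 + 3/5*3/5, 0/1 + 3/5*4/5) = [9/25, 12/25) <- contains code 99/250
  'f': [0/1 + 3/5*4/5, 0/1 + 3/5*1/1) = [12/25, 3/5)
  emit 'b', narrow to [9/25, 12/25)
Step 3: interval [9/25, 12/25), width = 12/25 - 9/25 = 3/25
  'd': [9/25 + 3/25*0/1, 9/25 + 3/25*3/5) = [9/25, 54/125) <- contains code 99/250
  'b': [9/25 + 3/25*3/5, 9/25 + 3/25*4/5) = [54/125, 57/125)
  'f': [9/25 + 3/25*4/5, 9/25 + 3/25*1/1) = [57/125, 12/25)
  emit 'd', narrow to [9/25, 54/125)

Answer: symbol=d low=0/1 high=3/5
symbol=b low=9/25 high=12/25
symbol=d low=9/25 high=54/125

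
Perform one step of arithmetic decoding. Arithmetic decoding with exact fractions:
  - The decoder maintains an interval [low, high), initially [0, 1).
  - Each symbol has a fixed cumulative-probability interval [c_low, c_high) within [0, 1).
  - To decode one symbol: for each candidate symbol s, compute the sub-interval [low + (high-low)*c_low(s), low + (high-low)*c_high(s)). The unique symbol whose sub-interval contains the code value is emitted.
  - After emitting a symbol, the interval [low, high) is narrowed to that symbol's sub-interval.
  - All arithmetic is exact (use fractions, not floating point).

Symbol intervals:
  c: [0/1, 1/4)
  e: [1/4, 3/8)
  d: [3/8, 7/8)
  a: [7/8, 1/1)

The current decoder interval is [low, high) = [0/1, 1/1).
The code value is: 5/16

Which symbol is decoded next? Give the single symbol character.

Answer: e

Derivation:
Interval width = high − low = 1/1 − 0/1 = 1/1
Scaled code = (code − low) / width = (5/16 − 0/1) / 1/1 = 5/16
  c: [0/1, 1/4) 
  e: [1/4, 3/8) ← scaled code falls here ✓
  d: [3/8, 7/8) 
  a: [7/8, 1/1) 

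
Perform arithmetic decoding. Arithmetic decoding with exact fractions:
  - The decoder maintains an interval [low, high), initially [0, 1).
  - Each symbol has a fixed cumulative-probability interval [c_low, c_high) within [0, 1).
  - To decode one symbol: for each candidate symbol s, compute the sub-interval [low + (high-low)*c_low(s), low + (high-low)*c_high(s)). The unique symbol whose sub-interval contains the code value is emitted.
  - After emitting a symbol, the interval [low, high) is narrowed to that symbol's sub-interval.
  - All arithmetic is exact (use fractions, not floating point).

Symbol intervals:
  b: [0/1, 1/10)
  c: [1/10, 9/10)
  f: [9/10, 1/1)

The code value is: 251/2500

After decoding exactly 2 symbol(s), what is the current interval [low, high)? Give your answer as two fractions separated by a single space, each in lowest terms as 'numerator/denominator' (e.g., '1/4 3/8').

Step 1: interval [0/1, 1/1), width = 1/1 - 0/1 = 1/1
  'b': [0/1 + 1/1*0/1, 0/1 + 1/1*1/10) = [0/1, 1/10)
  'c': [0/1 + 1/1*1/10, 0/1 + 1/1*9/10) = [1/10, 9/10) <- contains code 251/2500
  'f': [0/1 + 1/1*9/10, 0/1 + 1/1*1/1) = [9/10, 1/1)
  emit 'c', narrow to [1/10, 9/10)
Step 2: interval [1/10, 9/10), width = 9/10 - 1/10 = 4/5
  'b': [1/10 + 4/5*0/1, 1/10 + 4/5*1/10) = [1/10, 9/50) <- contains code 251/2500
  'c': [1/10 + 4/5*1/10, 1/10 + 4/5*9/10) = [9/50, 41/50)
  'f': [1/10 + 4/5*9/10, 1/10 + 4/5*1/1) = [41/50, 9/10)
  emit 'b', narrow to [1/10, 9/50)

Answer: 1/10 9/50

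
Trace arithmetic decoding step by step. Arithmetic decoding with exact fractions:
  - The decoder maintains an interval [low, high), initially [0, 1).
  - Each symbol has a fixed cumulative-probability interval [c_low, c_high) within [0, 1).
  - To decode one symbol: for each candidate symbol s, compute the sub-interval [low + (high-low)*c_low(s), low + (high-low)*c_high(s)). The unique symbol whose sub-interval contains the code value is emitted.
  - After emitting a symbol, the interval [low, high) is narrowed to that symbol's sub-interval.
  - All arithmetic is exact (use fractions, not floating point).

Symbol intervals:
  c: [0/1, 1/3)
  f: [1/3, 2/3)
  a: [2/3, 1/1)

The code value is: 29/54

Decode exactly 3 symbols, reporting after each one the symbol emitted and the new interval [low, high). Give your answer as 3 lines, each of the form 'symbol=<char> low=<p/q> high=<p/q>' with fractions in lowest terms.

Answer: symbol=f low=1/3 high=2/3
symbol=f low=4/9 high=5/9
symbol=a low=14/27 high=5/9

Derivation:
Step 1: interval [0/1, 1/1), width = 1/1 - 0/1 = 1/1
  'c': [0/1 + 1/1*0/1, 0/1 + 1/1*1/3) = [0/1, 1/3)
  'f': [0/1 + 1/1*1/3, 0/1 + 1/1*2/3) = [1/3, 2/3) <- contains code 29/54
  'a': [0/1 + 1/1*2/3, 0/1 + 1/1*1/1) = [2/3, 1/1)
  emit 'f', narrow to [1/3, 2/3)
Step 2: interval [1/3, 2/3), width = 2/3 - 1/3 = 1/3
  'c': [1/3 + 1/3*0/1, 1/3 + 1/3*1/3) = [1/3, 4/9)
  'f': [1/3 + 1/3*1/3, 1/3 + 1/3*2/3) = [4/9, 5/9) <- contains code 29/54
  'a': [1/3 + 1/3*2/3, 1/3 + 1/3*1/1) = [5/9, 2/3)
  emit 'f', narrow to [4/9, 5/9)
Step 3: interval [4/9, 5/9), width = 5/9 - 4/9 = 1/9
  'c': [4/9 + 1/9*0/1, 4/9 + 1/9*1/3) = [4/9, 13/27)
  'f': [4/9 + 1/9*1/3, 4/9 + 1/9*2/3) = [13/27, 14/27)
  'a': [4/9 + 1/9*2/3, 4/9 + 1/9*1/1) = [14/27, 5/9) <- contains code 29/54
  emit 'a', narrow to [14/27, 5/9)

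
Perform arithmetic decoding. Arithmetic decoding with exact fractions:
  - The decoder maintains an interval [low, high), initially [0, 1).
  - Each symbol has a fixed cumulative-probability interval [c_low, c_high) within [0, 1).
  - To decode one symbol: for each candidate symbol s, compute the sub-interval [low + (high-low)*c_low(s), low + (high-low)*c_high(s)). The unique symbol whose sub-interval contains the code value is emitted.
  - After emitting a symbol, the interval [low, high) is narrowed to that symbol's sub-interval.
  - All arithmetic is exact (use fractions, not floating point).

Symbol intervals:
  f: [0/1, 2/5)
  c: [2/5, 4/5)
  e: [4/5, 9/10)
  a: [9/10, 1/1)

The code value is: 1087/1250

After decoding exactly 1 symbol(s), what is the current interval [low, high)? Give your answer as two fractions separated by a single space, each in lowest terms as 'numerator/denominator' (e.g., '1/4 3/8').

Answer: 4/5 9/10

Derivation:
Step 1: interval [0/1, 1/1), width = 1/1 - 0/1 = 1/1
  'f': [0/1 + 1/1*0/1, 0/1 + 1/1*2/5) = [0/1, 2/5)
  'c': [0/1 + 1/1*2/5, 0/1 + 1/1*4/5) = [2/5, 4/5)
  'e': [0/1 + 1/1*4/5, 0/1 + 1/1*9/10) = [4/5, 9/10) <- contains code 1087/1250
  'a': [0/1 + 1/1*9/10, 0/1 + 1/1*1/1) = [9/10, 1/1)
  emit 'e', narrow to [4/5, 9/10)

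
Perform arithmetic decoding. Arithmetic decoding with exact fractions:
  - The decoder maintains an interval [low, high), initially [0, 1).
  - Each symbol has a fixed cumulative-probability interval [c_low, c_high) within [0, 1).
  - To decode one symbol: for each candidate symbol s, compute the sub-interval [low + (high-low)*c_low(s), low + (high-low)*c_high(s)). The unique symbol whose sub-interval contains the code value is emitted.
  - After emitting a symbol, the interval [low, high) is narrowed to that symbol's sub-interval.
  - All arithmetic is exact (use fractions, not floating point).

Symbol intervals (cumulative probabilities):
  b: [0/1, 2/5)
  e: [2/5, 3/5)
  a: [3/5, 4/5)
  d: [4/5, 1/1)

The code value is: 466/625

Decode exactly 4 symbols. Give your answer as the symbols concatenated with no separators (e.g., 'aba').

Step 1: interval [0/1, 1/1), width = 1/1 - 0/1 = 1/1
  'b': [0/1 + 1/1*0/1, 0/1 + 1/1*2/5) = [0/1, 2/5)
  'e': [0/1 + 1/1*2/5, 0/1 + 1/1*3/5) = [2/5, 3/5)
  'a': [0/1 + 1/1*3/5, 0/1 + 1/1*4/5) = [3/5, 4/5) <- contains code 466/625
  'd': [0/1 + 1/1*4/5, 0/1 + 1/1*1/1) = [4/5, 1/1)
  emit 'a', narrow to [3/5, 4/5)
Step 2: interval [3/5, 4/5), width = 4/5 - 3/5 = 1/5
  'b': [3/5 + 1/5*0/1, 3/5 + 1/5*2/5) = [3/5, 17/25)
  'e': [3/5 + 1/5*2/5, 3/5 + 1/5*3/5) = [17/25, 18/25)
  'a': [3/5 + 1/5*3/5, 3/5 + 1/5*4/5) = [18/25, 19/25) <- contains code 466/625
  'd': [3/5 + 1/5*4/5, 3/5 + 1/5*1/1) = [19/25, 4/5)
  emit 'a', narrow to [18/25, 19/25)
Step 3: interval [18/25, 19/25), width = 19/25 - 18/25 = 1/25
  'b': [18/25 + 1/25*0/1, 18/25 + 1/25*2/5) = [18/25, 92/125)
  'e': [18/25 + 1/25*2/5, 18/25 + 1/25*3/5) = [92/125, 93/125)
  'a': [18/25 + 1/25*3/5, 18/25 + 1/25*4/5) = [93/125, 94/125) <- contains code 466/625
  'd': [18/25 + 1/25*4/5, 18/25 + 1/25*1/1) = [94/125, 19/25)
  emit 'a', narrow to [93/125, 94/125)
Step 4: interval [93/125, 94/125), width = 94/125 - 93/125 = 1/125
  'b': [93/125 + 1/125*0/1, 93/125 + 1/125*2/5) = [93/125, 467/625) <- contains code 466/625
  'e': [93/125 + 1/125*2/5, 93/125 + 1/125*3/5) = [467/625, 468/625)
  'a': [93/125 + 1/125*3/5, 93/125 + 1/125*4/5) = [468/625, 469/625)
  'd': [93/125 + 1/125*4/5, 93/125 + 1/125*1/1) = [469/625, 94/125)
  emit 'b', narrow to [93/125, 467/625)

Answer: aaab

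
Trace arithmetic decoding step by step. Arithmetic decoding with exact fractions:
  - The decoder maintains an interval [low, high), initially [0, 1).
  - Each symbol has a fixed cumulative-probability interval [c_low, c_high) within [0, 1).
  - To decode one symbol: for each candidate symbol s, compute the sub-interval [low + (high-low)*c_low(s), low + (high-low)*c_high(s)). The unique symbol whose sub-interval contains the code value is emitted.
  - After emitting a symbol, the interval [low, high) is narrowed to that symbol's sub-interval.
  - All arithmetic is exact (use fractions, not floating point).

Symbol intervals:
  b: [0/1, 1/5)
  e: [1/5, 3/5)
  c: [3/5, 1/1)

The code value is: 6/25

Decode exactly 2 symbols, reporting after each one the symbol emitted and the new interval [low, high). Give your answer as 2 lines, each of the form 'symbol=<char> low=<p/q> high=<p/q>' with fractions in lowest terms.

Step 1: interval [0/1, 1/1), width = 1/1 - 0/1 = 1/1
  'b': [0/1 + 1/1*0/1, 0/1 + 1/1*1/5) = [0/1, 1/5)
  'e': [0/1 + 1/1*1/5, 0/1 + 1/1*3/5) = [1/5, 3/5) <- contains code 6/25
  'c': [0/1 + 1/1*3/5, 0/1 + 1/1*1/1) = [3/5, 1/1)
  emit 'e', narrow to [1/5, 3/5)
Step 2: interval [1/5, 3/5), width = 3/5 - 1/5 = 2/5
  'b': [1/5 + 2/5*0/1, 1/5 + 2/5*1/5) = [1/5, 7/25) <- contains code 6/25
  'e': [1/5 + 2/5*1/5, 1/5 + 2/5*3/5) = [7/25, 11/25)
  'c': [1/5 + 2/5*3/5, 1/5 + 2/5*1/1) = [11/25, 3/5)
  emit 'b', narrow to [1/5, 7/25)

Answer: symbol=e low=1/5 high=3/5
symbol=b low=1/5 high=7/25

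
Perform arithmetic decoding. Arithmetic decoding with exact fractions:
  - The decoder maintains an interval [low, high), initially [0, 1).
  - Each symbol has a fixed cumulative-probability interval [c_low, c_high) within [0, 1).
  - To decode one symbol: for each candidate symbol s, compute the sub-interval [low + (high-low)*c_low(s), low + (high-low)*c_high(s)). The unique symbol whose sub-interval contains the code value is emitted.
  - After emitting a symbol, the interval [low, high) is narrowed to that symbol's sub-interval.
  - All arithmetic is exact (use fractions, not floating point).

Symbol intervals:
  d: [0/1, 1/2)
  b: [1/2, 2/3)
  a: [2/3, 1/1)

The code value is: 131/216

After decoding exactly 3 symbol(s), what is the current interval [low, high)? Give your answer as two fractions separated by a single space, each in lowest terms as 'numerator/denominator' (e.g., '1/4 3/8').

Answer: 65/108 11/18

Derivation:
Step 1: interval [0/1, 1/1), width = 1/1 - 0/1 = 1/1
  'd': [0/1 + 1/1*0/1, 0/1 + 1/1*1/2) = [0/1, 1/2)
  'b': [0/1 + 1/1*1/2, 0/1 + 1/1*2/3) = [1/2, 2/3) <- contains code 131/216
  'a': [0/1 + 1/1*2/3, 0/1 + 1/1*1/1) = [2/3, 1/1)
  emit 'b', narrow to [1/2, 2/3)
Step 2: interval [1/2, 2/3), width = 2/3 - 1/2 = 1/6
  'd': [1/2 + 1/6*0/1, 1/2 + 1/6*1/2) = [1/2, 7/12)
  'b': [1/2 + 1/6*1/2, 1/2 + 1/6*2/3) = [7/12, 11/18) <- contains code 131/216
  'a': [1/2 + 1/6*2/3, 1/2 + 1/6*1/1) = [11/18, 2/3)
  emit 'b', narrow to [7/12, 11/18)
Step 3: interval [7/12, 11/18), width = 11/18 - 7/12 = 1/36
  'd': [7/12 + 1/36*0/1, 7/12 + 1/36*1/2) = [7/12, 43/72)
  'b': [7/12 + 1/36*1/2, 7/12 + 1/36*2/3) = [43/72, 65/108)
  'a': [7/12 + 1/36*2/3, 7/12 + 1/36*1/1) = [65/108, 11/18) <- contains code 131/216
  emit 'a', narrow to [65/108, 11/18)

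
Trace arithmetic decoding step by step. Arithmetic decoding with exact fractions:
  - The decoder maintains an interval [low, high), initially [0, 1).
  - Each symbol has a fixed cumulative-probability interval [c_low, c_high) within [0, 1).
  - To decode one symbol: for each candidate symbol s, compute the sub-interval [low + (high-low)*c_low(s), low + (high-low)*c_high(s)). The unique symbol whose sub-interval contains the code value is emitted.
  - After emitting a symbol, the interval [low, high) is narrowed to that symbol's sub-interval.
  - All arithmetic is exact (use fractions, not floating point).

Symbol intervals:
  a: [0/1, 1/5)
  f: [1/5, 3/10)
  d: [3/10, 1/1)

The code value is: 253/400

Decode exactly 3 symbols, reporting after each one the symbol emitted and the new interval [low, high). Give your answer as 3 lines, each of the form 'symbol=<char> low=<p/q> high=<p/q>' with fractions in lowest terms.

Step 1: interval [0/1, 1/1), width = 1/1 - 0/1 = 1/1
  'a': [0/1 + 1/1*0/1, 0/1 + 1/1*1/5) = [0/1, 1/5)
  'f': [0/1 + 1/1*1/5, 0/1 + 1/1*3/10) = [1/5, 3/10)
  'd': [0/1 + 1/1*3/10, 0/1 + 1/1*1/1) = [3/10, 1/1) <- contains code 253/400
  emit 'd', narrow to [3/10, 1/1)
Step 2: interval [3/10, 1/1), width = 1/1 - 3/10 = 7/10
  'a': [3/10 + 7/10*0/1, 3/10 + 7/10*1/5) = [3/10, 11/25)
  'f': [3/10 + 7/10*1/5, 3/10 + 7/10*3/10) = [11/25, 51/100)
  'd': [3/10 + 7/10*3/10, 3/10 + 7/10*1/1) = [51/100, 1/1) <- contains code 253/400
  emit 'd', narrow to [51/100, 1/1)
Step 3: interval [51/100, 1/1), width = 1/1 - 51/100 = 49/100
  'a': [51/100 + 49/100*0/1, 51/100 + 49/100*1/5) = [51/100, 76/125)
  'f': [51/100 + 49/100*1/5, 51/100 + 49/100*3/10) = [76/125, 657/1000) <- contains code 253/400
  'd': [51/100 + 49/100*3/10, 51/100 + 49/100*1/1) = [657/1000, 1/1)
  emit 'f', narrow to [76/125, 657/1000)

Answer: symbol=d low=3/10 high=1/1
symbol=d low=51/100 high=1/1
symbol=f low=76/125 high=657/1000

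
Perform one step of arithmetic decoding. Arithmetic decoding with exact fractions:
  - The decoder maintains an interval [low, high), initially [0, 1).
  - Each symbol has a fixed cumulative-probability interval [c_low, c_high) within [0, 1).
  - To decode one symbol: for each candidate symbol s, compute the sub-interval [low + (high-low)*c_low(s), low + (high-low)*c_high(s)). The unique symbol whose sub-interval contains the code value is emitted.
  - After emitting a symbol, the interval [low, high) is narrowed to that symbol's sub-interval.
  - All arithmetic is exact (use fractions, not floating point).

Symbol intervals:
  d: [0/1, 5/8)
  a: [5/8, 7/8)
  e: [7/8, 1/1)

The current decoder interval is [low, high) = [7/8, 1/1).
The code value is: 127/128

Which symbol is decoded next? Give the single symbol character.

Answer: e

Derivation:
Interval width = high − low = 1/1 − 7/8 = 1/8
Scaled code = (code − low) / width = (127/128 − 7/8) / 1/8 = 15/16
  d: [0/1, 5/8) 
  a: [5/8, 7/8) 
  e: [7/8, 1/1) ← scaled code falls here ✓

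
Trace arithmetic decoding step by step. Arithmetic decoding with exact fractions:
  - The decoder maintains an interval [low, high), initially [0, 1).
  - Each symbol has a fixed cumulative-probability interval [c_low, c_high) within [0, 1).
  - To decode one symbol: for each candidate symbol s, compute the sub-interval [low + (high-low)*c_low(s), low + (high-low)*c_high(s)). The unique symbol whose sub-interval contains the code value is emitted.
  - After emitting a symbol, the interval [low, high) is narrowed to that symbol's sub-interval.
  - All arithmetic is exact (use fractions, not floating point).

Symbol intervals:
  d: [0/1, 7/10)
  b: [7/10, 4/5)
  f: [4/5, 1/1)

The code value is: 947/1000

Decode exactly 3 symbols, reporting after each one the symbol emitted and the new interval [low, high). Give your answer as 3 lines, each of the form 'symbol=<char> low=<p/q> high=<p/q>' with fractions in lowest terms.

Answer: symbol=f low=4/5 high=1/1
symbol=b low=47/50 high=24/25
symbol=d low=47/50 high=477/500

Derivation:
Step 1: interval [0/1, 1/1), width = 1/1 - 0/1 = 1/1
  'd': [0/1 + 1/1*0/1, 0/1 + 1/1*7/10) = [0/1, 7/10)
  'b': [0/1 + 1/1*7/10, 0/1 + 1/1*4/5) = [7/10, 4/5)
  'f': [0/1 + 1/1*4/5, 0/1 + 1/1*1/1) = [4/5, 1/1) <- contains code 947/1000
  emit 'f', narrow to [4/5, 1/1)
Step 2: interval [4/5, 1/1), width = 1/1 - 4/5 = 1/5
  'd': [4/5 + 1/5*0/1, 4/5 + 1/5*7/10) = [4/5, 47/50)
  'b': [4/5 + 1/5*7/10, 4/5 + 1/5*4/5) = [47/50, 24/25) <- contains code 947/1000
  'f': [4/5 + 1/5*4/5, 4/5 + 1/5*1/1) = [24/25, 1/1)
  emit 'b', narrow to [47/50, 24/25)
Step 3: interval [47/50, 24/25), width = 24/25 - 47/50 = 1/50
  'd': [47/50 + 1/50*0/1, 47/50 + 1/50*7/10) = [47/50, 477/500) <- contains code 947/1000
  'b': [47/50 + 1/50*7/10, 47/50 + 1/50*4/5) = [477/500, 239/250)
  'f': [47/50 + 1/50*4/5, 47/50 + 1/50*1/1) = [239/250, 24/25)
  emit 'd', narrow to [47/50, 477/500)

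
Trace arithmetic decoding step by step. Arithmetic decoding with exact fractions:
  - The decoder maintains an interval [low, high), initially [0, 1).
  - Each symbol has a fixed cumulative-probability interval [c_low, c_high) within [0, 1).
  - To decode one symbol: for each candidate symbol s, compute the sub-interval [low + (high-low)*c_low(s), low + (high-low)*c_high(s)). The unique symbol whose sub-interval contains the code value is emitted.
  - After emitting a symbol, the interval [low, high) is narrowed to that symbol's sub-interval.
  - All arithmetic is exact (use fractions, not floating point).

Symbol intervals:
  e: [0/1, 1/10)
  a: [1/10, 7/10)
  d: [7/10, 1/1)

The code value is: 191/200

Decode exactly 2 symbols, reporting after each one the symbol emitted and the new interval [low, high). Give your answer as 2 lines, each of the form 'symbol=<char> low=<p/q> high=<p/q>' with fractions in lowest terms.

Answer: symbol=d low=7/10 high=1/1
symbol=d low=91/100 high=1/1

Derivation:
Step 1: interval [0/1, 1/1), width = 1/1 - 0/1 = 1/1
  'e': [0/1 + 1/1*0/1, 0/1 + 1/1*1/10) = [0/1, 1/10)
  'a': [0/1 + 1/1*1/10, 0/1 + 1/1*7/10) = [1/10, 7/10)
  'd': [0/1 + 1/1*7/10, 0/1 + 1/1*1/1) = [7/10, 1/1) <- contains code 191/200
  emit 'd', narrow to [7/10, 1/1)
Step 2: interval [7/10, 1/1), width = 1/1 - 7/10 = 3/10
  'e': [7/10 + 3/10*0/1, 7/10 + 3/10*1/10) = [7/10, 73/100)
  'a': [7/10 + 3/10*1/10, 7/10 + 3/10*7/10) = [73/100, 91/100)
  'd': [7/10 + 3/10*7/10, 7/10 + 3/10*1/1) = [91/100, 1/1) <- contains code 191/200
  emit 'd', narrow to [91/100, 1/1)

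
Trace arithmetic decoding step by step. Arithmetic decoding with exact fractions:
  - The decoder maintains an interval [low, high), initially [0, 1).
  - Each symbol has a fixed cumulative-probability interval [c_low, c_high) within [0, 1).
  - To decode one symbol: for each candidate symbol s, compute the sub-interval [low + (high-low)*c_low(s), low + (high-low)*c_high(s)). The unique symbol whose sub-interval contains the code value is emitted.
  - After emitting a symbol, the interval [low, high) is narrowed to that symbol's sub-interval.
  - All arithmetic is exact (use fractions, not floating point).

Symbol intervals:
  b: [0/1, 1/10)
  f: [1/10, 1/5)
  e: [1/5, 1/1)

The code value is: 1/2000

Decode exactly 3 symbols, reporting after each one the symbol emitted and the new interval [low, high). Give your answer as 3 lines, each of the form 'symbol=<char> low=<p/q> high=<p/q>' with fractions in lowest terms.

Answer: symbol=b low=0/1 high=1/10
symbol=b low=0/1 high=1/100
symbol=b low=0/1 high=1/1000

Derivation:
Step 1: interval [0/1, 1/1), width = 1/1 - 0/1 = 1/1
  'b': [0/1 + 1/1*0/1, 0/1 + 1/1*1/10) = [0/1, 1/10) <- contains code 1/2000
  'f': [0/1 + 1/1*1/10, 0/1 + 1/1*1/5) = [1/10, 1/5)
  'e': [0/1 + 1/1*1/5, 0/1 + 1/1*1/1) = [1/5, 1/1)
  emit 'b', narrow to [0/1, 1/10)
Step 2: interval [0/1, 1/10), width = 1/10 - 0/1 = 1/10
  'b': [0/1 + 1/10*0/1, 0/1 + 1/10*1/10) = [0/1, 1/100) <- contains code 1/2000
  'f': [0/1 + 1/10*1/10, 0/1 + 1/10*1/5) = [1/100, 1/50)
  'e': [0/1 + 1/10*1/5, 0/1 + 1/10*1/1) = [1/50, 1/10)
  emit 'b', narrow to [0/1, 1/100)
Step 3: interval [0/1, 1/100), width = 1/100 - 0/1 = 1/100
  'b': [0/1 + 1/100*0/1, 0/1 + 1/100*1/10) = [0/1, 1/1000) <- contains code 1/2000
  'f': [0/1 + 1/100*1/10, 0/1 + 1/100*1/5) = [1/1000, 1/500)
  'e': [0/1 + 1/100*1/5, 0/1 + 1/100*1/1) = [1/500, 1/100)
  emit 'b', narrow to [0/1, 1/1000)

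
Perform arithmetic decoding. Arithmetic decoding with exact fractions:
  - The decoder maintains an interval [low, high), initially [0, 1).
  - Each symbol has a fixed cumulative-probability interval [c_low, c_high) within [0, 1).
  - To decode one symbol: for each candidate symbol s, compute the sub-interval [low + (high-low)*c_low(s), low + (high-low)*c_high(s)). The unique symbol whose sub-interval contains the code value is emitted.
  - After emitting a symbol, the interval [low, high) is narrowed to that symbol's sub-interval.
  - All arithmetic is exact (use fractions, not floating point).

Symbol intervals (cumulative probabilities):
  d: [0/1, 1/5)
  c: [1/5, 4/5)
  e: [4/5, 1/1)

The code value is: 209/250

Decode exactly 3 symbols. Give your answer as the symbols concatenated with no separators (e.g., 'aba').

Answer: ede

Derivation:
Step 1: interval [0/1, 1/1), width = 1/1 - 0/1 = 1/1
  'd': [0/1 + 1/1*0/1, 0/1 + 1/1*1/5) = [0/1, 1/5)
  'c': [0/1 + 1/1*1/5, 0/1 + 1/1*4/5) = [1/5, 4/5)
  'e': [0/1 + 1/1*4/5, 0/1 + 1/1*1/1) = [4/5, 1/1) <- contains code 209/250
  emit 'e', narrow to [4/5, 1/1)
Step 2: interval [4/5, 1/1), width = 1/1 - 4/5 = 1/5
  'd': [4/5 + 1/5*0/1, 4/5 + 1/5*1/5) = [4/5, 21/25) <- contains code 209/250
  'c': [4/5 + 1/5*1/5, 4/5 + 1/5*4/5) = [21/25, 24/25)
  'e': [4/5 + 1/5*4/5, 4/5 + 1/5*1/1) = [24/25, 1/1)
  emit 'd', narrow to [4/5, 21/25)
Step 3: interval [4/5, 21/25), width = 21/25 - 4/5 = 1/25
  'd': [4/5 + 1/25*0/1, 4/5 + 1/25*1/5) = [4/5, 101/125)
  'c': [4/5 + 1/25*1/5, 4/5 + 1/25*4/5) = [101/125, 104/125)
  'e': [4/5 + 1/25*4/5, 4/5 + 1/25*1/1) = [104/125, 21/25) <- contains code 209/250
  emit 'e', narrow to [104/125, 21/25)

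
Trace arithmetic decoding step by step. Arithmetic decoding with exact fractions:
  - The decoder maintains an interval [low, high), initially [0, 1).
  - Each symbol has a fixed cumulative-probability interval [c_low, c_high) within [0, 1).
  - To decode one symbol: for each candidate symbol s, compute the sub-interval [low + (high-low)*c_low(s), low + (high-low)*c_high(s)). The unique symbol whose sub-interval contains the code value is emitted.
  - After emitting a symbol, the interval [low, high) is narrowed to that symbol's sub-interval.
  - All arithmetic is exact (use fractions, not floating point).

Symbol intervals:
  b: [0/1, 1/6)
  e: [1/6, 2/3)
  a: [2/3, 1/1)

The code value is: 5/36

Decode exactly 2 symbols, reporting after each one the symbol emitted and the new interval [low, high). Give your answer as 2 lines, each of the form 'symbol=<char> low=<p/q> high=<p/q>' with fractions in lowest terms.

Answer: symbol=b low=0/1 high=1/6
symbol=a low=1/9 high=1/6

Derivation:
Step 1: interval [0/1, 1/1), width = 1/1 - 0/1 = 1/1
  'b': [0/1 + 1/1*0/1, 0/1 + 1/1*1/6) = [0/1, 1/6) <- contains code 5/36
  'e': [0/1 + 1/1*1/6, 0/1 + 1/1*2/3) = [1/6, 2/3)
  'a': [0/1 + 1/1*2/3, 0/1 + 1/1*1/1) = [2/3, 1/1)
  emit 'b', narrow to [0/1, 1/6)
Step 2: interval [0/1, 1/6), width = 1/6 - 0/1 = 1/6
  'b': [0/1 + 1/6*0/1, 0/1 + 1/6*1/6) = [0/1, 1/36)
  'e': [0/1 + 1/6*1/6, 0/1 + 1/6*2/3) = [1/36, 1/9)
  'a': [0/1 + 1/6*2/3, 0/1 + 1/6*1/1) = [1/9, 1/6) <- contains code 5/36
  emit 'a', narrow to [1/9, 1/6)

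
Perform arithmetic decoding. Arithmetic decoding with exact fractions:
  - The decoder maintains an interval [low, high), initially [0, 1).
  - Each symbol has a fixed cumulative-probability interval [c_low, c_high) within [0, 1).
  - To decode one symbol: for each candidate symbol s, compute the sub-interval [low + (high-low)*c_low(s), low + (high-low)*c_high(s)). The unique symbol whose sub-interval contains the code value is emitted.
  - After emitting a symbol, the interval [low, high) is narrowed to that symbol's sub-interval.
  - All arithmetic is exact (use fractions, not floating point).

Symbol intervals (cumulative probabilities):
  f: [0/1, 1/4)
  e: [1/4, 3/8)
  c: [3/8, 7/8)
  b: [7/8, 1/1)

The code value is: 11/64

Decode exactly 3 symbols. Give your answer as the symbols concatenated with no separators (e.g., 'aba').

Answer: fcc

Derivation:
Step 1: interval [0/1, 1/1), width = 1/1 - 0/1 = 1/1
  'f': [0/1 + 1/1*0/1, 0/1 + 1/1*1/4) = [0/1, 1/4) <- contains code 11/64
  'e': [0/1 + 1/1*1/4, 0/1 + 1/1*3/8) = [1/4, 3/8)
  'c': [0/1 + 1/1*3/8, 0/1 + 1/1*7/8) = [3/8, 7/8)
  'b': [0/1 + 1/1*7/8, 0/1 + 1/1*1/1) = [7/8, 1/1)
  emit 'f', narrow to [0/1, 1/4)
Step 2: interval [0/1, 1/4), width = 1/4 - 0/1 = 1/4
  'f': [0/1 + 1/4*0/1, 0/1 + 1/4*1/4) = [0/1, 1/16)
  'e': [0/1 + 1/4*1/4, 0/1 + 1/4*3/8) = [1/16, 3/32)
  'c': [0/1 + 1/4*3/8, 0/1 + 1/4*7/8) = [3/32, 7/32) <- contains code 11/64
  'b': [0/1 + 1/4*7/8, 0/1 + 1/4*1/1) = [7/32, 1/4)
  emit 'c', narrow to [3/32, 7/32)
Step 3: interval [3/32, 7/32), width = 7/32 - 3/32 = 1/8
  'f': [3/32 + 1/8*0/1, 3/32 + 1/8*1/4) = [3/32, 1/8)
  'e': [3/32 + 1/8*1/4, 3/32 + 1/8*3/8) = [1/8, 9/64)
  'c': [3/32 + 1/8*3/8, 3/32 + 1/8*7/8) = [9/64, 13/64) <- contains code 11/64
  'b': [3/32 + 1/8*7/8, 3/32 + 1/8*1/1) = [13/64, 7/32)
  emit 'c', narrow to [9/64, 13/64)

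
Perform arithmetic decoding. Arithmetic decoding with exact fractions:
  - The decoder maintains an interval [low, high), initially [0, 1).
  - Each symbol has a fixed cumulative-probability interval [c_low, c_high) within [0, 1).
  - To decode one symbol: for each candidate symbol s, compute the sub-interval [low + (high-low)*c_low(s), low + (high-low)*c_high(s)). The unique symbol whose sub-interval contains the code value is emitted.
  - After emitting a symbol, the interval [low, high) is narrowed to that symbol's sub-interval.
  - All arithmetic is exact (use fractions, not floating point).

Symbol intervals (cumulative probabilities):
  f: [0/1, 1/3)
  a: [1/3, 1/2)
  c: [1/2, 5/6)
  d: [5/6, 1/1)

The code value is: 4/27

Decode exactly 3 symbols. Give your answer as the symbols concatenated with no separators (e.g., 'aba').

Step 1: interval [0/1, 1/1), width = 1/1 - 0/1 = 1/1
  'f': [0/1 + 1/1*0/1, 0/1 + 1/1*1/3) = [0/1, 1/3) <- contains code 4/27
  'a': [0/1 + 1/1*1/3, 0/1 + 1/1*1/2) = [1/3, 1/2)
  'c': [0/1 + 1/1*1/2, 0/1 + 1/1*5/6) = [1/2, 5/6)
  'd': [0/1 + 1/1*5/6, 0/1 + 1/1*1/1) = [5/6, 1/1)
  emit 'f', narrow to [0/1, 1/3)
Step 2: interval [0/1, 1/3), width = 1/3 - 0/1 = 1/3
  'f': [0/1 + 1/3*0/1, 0/1 + 1/3*1/3) = [0/1, 1/9)
  'a': [0/1 + 1/3*1/3, 0/1 + 1/3*1/2) = [1/9, 1/6) <- contains code 4/27
  'c': [0/1 + 1/3*1/2, 0/1 + 1/3*5/6) = [1/6, 5/18)
  'd': [0/1 + 1/3*5/6, 0/1 + 1/3*1/1) = [5/18, 1/3)
  emit 'a', narrow to [1/9, 1/6)
Step 3: interval [1/9, 1/6), width = 1/6 - 1/9 = 1/18
  'f': [1/9 + 1/18*0/1, 1/9 + 1/18*1/3) = [1/9, 7/54)
  'a': [1/9 + 1/18*1/3, 1/9 + 1/18*1/2) = [7/54, 5/36)
  'c': [1/9 + 1/18*1/2, 1/9 + 1/18*5/6) = [5/36, 17/108) <- contains code 4/27
  'd': [1/9 + 1/18*5/6, 1/9 + 1/18*1/1) = [17/108, 1/6)
  emit 'c', narrow to [5/36, 17/108)

Answer: fac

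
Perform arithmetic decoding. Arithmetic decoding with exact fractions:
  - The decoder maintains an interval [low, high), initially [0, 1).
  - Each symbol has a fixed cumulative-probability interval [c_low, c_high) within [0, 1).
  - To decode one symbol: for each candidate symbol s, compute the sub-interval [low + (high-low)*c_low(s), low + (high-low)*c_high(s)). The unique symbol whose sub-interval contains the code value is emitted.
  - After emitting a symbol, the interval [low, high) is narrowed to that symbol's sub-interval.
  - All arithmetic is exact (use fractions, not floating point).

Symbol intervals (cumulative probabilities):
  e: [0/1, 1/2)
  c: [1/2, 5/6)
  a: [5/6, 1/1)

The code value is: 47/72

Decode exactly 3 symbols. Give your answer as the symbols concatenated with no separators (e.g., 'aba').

Step 1: interval [0/1, 1/1), width = 1/1 - 0/1 = 1/1
  'e': [0/1 + 1/1*0/1, 0/1 + 1/1*1/2) = [0/1, 1/2)
  'c': [0/1 + 1/1*1/2, 0/1 + 1/1*5/6) = [1/2, 5/6) <- contains code 47/72
  'a': [0/1 + 1/1*5/6, 0/1 + 1/1*1/1) = [5/6, 1/1)
  emit 'c', narrow to [1/2, 5/6)
Step 2: interval [1/2, 5/6), width = 5/6 - 1/2 = 1/3
  'e': [1/2 + 1/3*0/1, 1/2 + 1/3*1/2) = [1/2, 2/3) <- contains code 47/72
  'c': [1/2 + 1/3*1/2, 1/2 + 1/3*5/6) = [2/3, 7/9)
  'a': [1/2 + 1/3*5/6, 1/2 + 1/3*1/1) = [7/9, 5/6)
  emit 'e', narrow to [1/2, 2/3)
Step 3: interval [1/2, 2/3), width = 2/3 - 1/2 = 1/6
  'e': [1/2 + 1/6*0/1, 1/2 + 1/6*1/2) = [1/2, 7/12)
  'c': [1/2 + 1/6*1/2, 1/2 + 1/6*5/6) = [7/12, 23/36)
  'a': [1/2 + 1/6*5/6, 1/2 + 1/6*1/1) = [23/36, 2/3) <- contains code 47/72
  emit 'a', narrow to [23/36, 2/3)

Answer: cea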